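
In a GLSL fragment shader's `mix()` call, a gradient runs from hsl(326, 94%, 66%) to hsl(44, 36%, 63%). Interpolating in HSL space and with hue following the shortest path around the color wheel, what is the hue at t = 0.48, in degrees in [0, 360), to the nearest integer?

3

Hue: 44 − 326 = -282°, but |-282| > 180 so the shorter arc goes the other way: Δh = -282 + 360 = 78°.
H = 326 + 0.48 × (78) = 363.44 → 363 → 363 mod 360 = 3°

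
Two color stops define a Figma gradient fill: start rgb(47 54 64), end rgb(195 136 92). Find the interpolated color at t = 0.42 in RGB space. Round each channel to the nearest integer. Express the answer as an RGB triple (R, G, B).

R = 47 + 0.42 × (195 − 47) = 47 + 0.42 × 148 = 109.16 → 109
G = 54 + 0.42 × (136 − 54) = 54 + 0.42 × 82 = 88.44 → 88
B = 64 + 0.42 × (92 − 64) = 64 + 0.42 × 28 = 75.76 → 76

(109, 88, 76)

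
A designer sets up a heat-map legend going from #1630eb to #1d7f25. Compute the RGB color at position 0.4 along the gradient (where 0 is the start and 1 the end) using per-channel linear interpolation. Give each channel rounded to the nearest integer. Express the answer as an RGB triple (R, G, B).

#1630eb → (22, 48, 235); #1d7f25 → (29, 127, 37).
R = 22 + 0.4 × (29 − 22) = 22 + 0.4 × 7 = 24.8 → 25
G = 48 + 0.4 × (127 − 48) = 48 + 0.4 × 79 = 79.6 → 80
B = 235 + 0.4 × (37 − 235) = 235 + 0.4 × -198 = 155.8 → 156

(25, 80, 156)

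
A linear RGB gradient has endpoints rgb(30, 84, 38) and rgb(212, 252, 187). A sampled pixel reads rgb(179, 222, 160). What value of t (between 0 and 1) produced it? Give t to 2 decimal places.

0.82

Invert the lerp on the R channel (largest span, 182): t = (179 − 30) / (212 − 30) = 149/182 = 0.81868.
Check on G: (222 − 84)/(252 − 84) = 0.8214 ✓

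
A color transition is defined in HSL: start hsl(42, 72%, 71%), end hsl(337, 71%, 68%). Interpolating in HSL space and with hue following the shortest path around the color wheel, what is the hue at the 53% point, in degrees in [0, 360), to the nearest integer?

8

Hue: 337 − 42 = 295°, but |295| > 180 so the shorter arc goes the other way: Δh = 295 − 360 = -65°.
H = 42 + 0.53 × (-65) = 7.55 → 8°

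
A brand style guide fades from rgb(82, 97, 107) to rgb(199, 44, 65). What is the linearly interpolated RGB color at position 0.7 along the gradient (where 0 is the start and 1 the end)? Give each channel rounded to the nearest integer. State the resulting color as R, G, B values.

R = 82 + 0.7 × (199 − 82) = 82 + 0.7 × 117 = 163.9 → 164
G = 97 + 0.7 × (44 − 97) = 97 + 0.7 × -53 = 59.9 → 60
B = 107 + 0.7 × (65 − 107) = 107 + 0.7 × -42 = 77.6 → 78

(164, 60, 78)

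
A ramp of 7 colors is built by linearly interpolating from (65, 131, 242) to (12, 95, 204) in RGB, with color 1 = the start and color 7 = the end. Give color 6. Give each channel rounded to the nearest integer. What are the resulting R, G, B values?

With 7 swatches and endpoints inclusive, swatch 6 sits at t = (6 − 1)/(7 − 1) = 5/6 ≈ 0.8333.
R = 65 + 0.8333 × (12 − 65) = 20.835 → 21
G = 131 + 0.8333 × (95 − 131) = 101.001 → 101
B = 242 + 0.8333 × (204 − 242) = 210.335 → 210

(21, 101, 210)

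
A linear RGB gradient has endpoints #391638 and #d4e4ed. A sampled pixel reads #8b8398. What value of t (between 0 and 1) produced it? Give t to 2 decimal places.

0.53

Invert the lerp on the G channel (largest span, 206): t = (131 − 22) / (228 − 22) = 109/206 = 0.52913.
Check on R: (139 − 57)/(212 − 57) = 0.529 ✓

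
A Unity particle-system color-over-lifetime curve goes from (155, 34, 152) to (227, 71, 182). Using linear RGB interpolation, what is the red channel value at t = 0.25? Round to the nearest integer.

173

R = 155 + 0.25 × (227 − 155) = 173 → 173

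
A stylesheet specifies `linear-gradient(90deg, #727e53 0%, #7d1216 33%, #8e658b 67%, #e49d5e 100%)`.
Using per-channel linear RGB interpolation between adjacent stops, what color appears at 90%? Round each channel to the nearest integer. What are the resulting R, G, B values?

90% lies between the 67% and 100% stops, so the local fraction is t = (90 − 67)/(100 − 67) = 23/33 ≈ 0.697.
#8e658b → (142, 101, 139); #e49d5e → (228, 157, 94).
R = 142 + 0.697 × (228 − 142) = 201.942 → 202
G = 101 + 0.697 × (157 − 101) = 140.032 → 140
B = 139 + 0.697 × (94 − 139) = 107.635 → 108

(202, 140, 108)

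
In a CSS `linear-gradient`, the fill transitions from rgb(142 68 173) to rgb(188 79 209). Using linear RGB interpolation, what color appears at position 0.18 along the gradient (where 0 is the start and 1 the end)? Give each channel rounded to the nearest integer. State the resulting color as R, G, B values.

(150, 70, 179)

R = 142 + 0.18 × (188 − 142) = 142 + 0.18 × 46 = 150.28 → 150
G = 68 + 0.18 × (79 − 68) = 68 + 0.18 × 11 = 69.98 → 70
B = 173 + 0.18 × (209 − 173) = 173 + 0.18 × 36 = 179.48 → 179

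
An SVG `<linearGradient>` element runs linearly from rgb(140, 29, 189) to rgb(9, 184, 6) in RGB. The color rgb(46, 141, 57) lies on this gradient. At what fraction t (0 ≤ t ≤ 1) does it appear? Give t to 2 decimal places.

0.72

Invert the lerp on the B channel (largest span, 183): t = (57 − 189) / (6 − 189) = -132/-183 = 0.72131.
Check on R: (46 − 140)/(9 − 140) = 0.7176 ✓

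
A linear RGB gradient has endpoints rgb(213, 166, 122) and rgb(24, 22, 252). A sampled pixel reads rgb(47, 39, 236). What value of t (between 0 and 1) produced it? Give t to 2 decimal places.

0.88

Invert the lerp on the R channel (largest span, 189): t = (47 − 213) / (24 − 213) = -166/-189 = 0.87831.
Check on G: (39 − 166)/(22 − 166) = 0.8819 ✓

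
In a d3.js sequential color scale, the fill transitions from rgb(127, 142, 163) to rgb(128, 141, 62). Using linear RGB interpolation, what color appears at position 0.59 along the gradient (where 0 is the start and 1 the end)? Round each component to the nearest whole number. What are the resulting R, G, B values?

(128, 141, 103)

R = 127 + 0.59 × (128 − 127) = 127 + 0.59 × 1 = 127.59 → 128
G = 142 + 0.59 × (141 − 142) = 142 + 0.59 × -1 = 141.41 → 141
B = 163 + 0.59 × (62 − 163) = 163 + 0.59 × -101 = 103.41 → 103
So the blended color is (128, 141, 103), about #808d67.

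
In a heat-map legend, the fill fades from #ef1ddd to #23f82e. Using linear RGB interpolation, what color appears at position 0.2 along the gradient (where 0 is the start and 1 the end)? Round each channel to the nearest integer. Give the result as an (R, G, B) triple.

(198, 73, 186)

#ef1ddd → (239, 29, 221); #23f82e → (35, 248, 46).
R = 239 + 0.2 × (35 − 239) = 239 + 0.2 × -204 = 198.2 → 198
G = 29 + 0.2 × (248 − 29) = 29 + 0.2 × 219 = 72.8 → 73
B = 221 + 0.2 × (46 − 221) = 221 + 0.2 × -175 = 186 → 186
So the blended color is (198, 73, 186), about #c649ba.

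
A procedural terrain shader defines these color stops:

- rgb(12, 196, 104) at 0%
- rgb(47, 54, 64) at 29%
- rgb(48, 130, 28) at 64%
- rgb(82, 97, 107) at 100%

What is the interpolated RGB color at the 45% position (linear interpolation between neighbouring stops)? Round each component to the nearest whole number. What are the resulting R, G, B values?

45% lies between the 29% and 64% stops, so the local fraction is t = (45 − 29)/(64 − 29) = 16/35 ≈ 0.4571.
R = 47 + 0.4571 × (48 − 47) = 47.457 → 47
G = 54 + 0.4571 × (130 − 54) = 88.74 → 89
B = 64 + 0.4571 × (28 − 64) = 47.544 → 48

(47, 89, 48)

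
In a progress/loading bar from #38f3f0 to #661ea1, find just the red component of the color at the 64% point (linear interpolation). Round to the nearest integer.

R₁ = 56 (from #38f3f0), R₂ = 102 (from #661ea1).
R = 56 + 0.64 × (102 − 56) = 85.44 → 85

85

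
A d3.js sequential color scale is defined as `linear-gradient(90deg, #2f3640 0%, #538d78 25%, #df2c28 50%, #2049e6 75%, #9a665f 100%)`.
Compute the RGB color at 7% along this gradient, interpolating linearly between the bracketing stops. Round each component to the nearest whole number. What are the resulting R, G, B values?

7% lies between the 0% and 25% stops, so the local fraction is t = (7 − 0)/(25 − 0) = 7/25 ≈ 0.28.
#2f3640 → (47, 54, 64); #538d78 → (83, 141, 120).
R = 47 + 0.28 × (83 − 47) = 57.08 → 57
G = 54 + 0.28 × (141 − 54) = 78.36 → 78
B = 64 + 0.28 × (120 − 64) = 79.68 → 80

(57, 78, 80)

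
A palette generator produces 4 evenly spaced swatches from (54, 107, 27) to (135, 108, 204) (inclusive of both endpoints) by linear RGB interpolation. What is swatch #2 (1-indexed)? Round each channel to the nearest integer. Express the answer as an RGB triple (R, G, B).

(81, 107, 86)

With 4 swatches and endpoints inclusive, swatch 2 sits at t = (2 − 1)/(4 − 1) = 1/3 ≈ 0.3333.
R = 54 + 0.3333 × (135 − 54) = 80.997 → 81
G = 107 + 0.3333 × (108 − 107) = 107.333 → 107
B = 27 + 0.3333 × (204 − 27) = 85.994 → 86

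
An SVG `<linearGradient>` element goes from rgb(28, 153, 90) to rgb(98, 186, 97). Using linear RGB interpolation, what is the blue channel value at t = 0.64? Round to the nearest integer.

94

B = 90 + 0.64 × (97 − 90) = 94.48 → 94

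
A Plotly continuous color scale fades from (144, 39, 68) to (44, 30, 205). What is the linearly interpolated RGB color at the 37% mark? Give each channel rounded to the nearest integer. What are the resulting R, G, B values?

(107, 36, 119)

37% corresponds to t = 0.37.
R = 144 + 0.37 × (44 − 144) = 144 + 0.37 × -100 = 107 → 107
G = 39 + 0.37 × (30 − 39) = 39 + 0.37 × -9 = 35.67 → 36
B = 68 + 0.37 × (205 − 68) = 68 + 0.37 × 137 = 118.69 → 119
So the blended color is (107, 36, 119), about #6b2477.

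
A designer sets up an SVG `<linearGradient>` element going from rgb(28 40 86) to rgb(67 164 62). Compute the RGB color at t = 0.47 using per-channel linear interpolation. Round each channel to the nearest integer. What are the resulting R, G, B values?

R = 28 + 0.47 × (67 − 28) = 28 + 0.47 × 39 = 46.33 → 46
G = 40 + 0.47 × (164 − 40) = 40 + 0.47 × 124 = 98.28 → 98
B = 86 + 0.47 × (62 − 86) = 86 + 0.47 × -24 = 74.72 → 75

(46, 98, 75)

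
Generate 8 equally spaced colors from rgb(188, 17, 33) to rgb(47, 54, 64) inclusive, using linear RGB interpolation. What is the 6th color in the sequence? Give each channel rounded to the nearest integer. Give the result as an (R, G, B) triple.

(87, 43, 55)

With 8 swatches and endpoints inclusive, swatch 6 sits at t = (6 − 1)/(8 − 1) = 5/7 ≈ 0.7143.
R = 188 + 0.7143 × (47 − 188) = 87.284 → 87
G = 17 + 0.7143 × (54 − 17) = 43.429 → 43
B = 33 + 0.7143 × (64 − 33) = 55.143 → 55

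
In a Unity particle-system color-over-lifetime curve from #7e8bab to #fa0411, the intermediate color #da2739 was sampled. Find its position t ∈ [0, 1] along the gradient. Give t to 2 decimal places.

0.74

Invert the lerp on the B channel (largest span, 154): t = (57 − 171) / (17 − 171) = -114/-154 = 0.74026.
Check on R: (218 − 126)/(250 − 126) = 0.7419 ✓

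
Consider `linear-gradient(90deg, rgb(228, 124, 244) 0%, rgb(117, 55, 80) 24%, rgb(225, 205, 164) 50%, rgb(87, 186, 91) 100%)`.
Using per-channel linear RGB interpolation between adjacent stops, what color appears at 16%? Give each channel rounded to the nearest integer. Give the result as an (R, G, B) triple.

16% lies between the 0% and 24% stops, so the local fraction is t = (16 − 0)/(24 − 0) = 16/24 ≈ 0.6667.
R = 228 + 0.6667 × (117 − 228) = 153.996 → 154
G = 124 + 0.6667 × (55 − 124) = 77.998 → 78
B = 244 + 0.6667 × (80 − 244) = 134.661 → 135

(154, 78, 135)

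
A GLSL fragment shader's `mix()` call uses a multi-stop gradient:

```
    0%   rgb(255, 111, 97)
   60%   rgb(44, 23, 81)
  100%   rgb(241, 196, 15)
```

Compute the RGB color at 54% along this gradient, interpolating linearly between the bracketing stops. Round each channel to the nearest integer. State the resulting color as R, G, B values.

(65, 32, 83)

54% lies between the 0% and 60% stops, so the local fraction is t = (54 − 0)/(60 − 0) = 54/60 ≈ 0.9.
R = 255 + 0.9 × (44 − 255) = 65.1 → 65
G = 111 + 0.9 × (23 − 111) = 31.8 → 32
B = 97 + 0.9 × (81 − 97) = 82.6 → 83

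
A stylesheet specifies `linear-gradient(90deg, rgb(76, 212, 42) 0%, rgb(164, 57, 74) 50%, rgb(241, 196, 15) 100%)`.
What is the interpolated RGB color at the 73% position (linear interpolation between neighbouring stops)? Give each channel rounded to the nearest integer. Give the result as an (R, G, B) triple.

(199, 121, 47)

73% lies between the 50% and 100% stops, so the local fraction is t = (73 − 50)/(100 − 50) = 23/50 ≈ 0.46.
R = 164 + 0.46 × (241 − 164) = 199.42 → 199
G = 57 + 0.46 × (196 − 57) = 120.94 → 121
B = 74 + 0.46 × (15 − 74) = 46.86 → 47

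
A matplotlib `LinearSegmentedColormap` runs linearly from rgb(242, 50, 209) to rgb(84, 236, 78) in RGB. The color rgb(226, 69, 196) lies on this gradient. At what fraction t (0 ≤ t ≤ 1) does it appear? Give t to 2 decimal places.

0.10

Invert the lerp on the G channel (largest span, 186): t = (69 − 50) / (236 − 50) = 19/186 = 0.10215.
Check on R: (226 − 242)/(84 − 242) = 0.1013 ✓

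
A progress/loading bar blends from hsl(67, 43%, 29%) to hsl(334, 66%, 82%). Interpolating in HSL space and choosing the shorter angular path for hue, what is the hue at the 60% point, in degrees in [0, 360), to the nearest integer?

11

Hue: 334 − 67 = 267°, but |267| > 180 so the shorter arc goes the other way: Δh = 267 − 360 = -93°.
H = 67 + 0.6 × (-93) = 11.2 → 11°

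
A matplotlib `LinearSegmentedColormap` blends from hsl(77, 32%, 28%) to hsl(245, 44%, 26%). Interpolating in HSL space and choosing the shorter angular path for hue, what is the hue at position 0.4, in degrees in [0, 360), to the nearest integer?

144

Hue arc: Δh = 245 − 77 = 168° (|Δh| ≤ 180, already the shorter path).
H = 77 + 0.4 × (168) = 144.2 → 144°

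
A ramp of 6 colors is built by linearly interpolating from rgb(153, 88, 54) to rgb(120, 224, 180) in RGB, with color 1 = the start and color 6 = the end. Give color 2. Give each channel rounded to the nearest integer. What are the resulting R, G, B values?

With 6 swatches and endpoints inclusive, swatch 2 sits at t = (2 − 1)/(6 − 1) = 1/5 ≈ 0.2.
R = 153 + 0.2 × (120 − 153) = 146.4 → 146
G = 88 + 0.2 × (224 − 88) = 115.2 → 115
B = 54 + 0.2 × (180 − 54) = 79.2 → 79

(146, 115, 79)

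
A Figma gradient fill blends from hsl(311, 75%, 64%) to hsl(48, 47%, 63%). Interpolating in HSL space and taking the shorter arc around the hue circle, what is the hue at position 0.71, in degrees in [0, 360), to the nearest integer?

20

Hue: 48 − 311 = -263°, but |-263| > 180 so the shorter arc goes the other way: Δh = -263 + 360 = 97°.
H = 311 + 0.71 × (97) = 379.87 → 380 → 380 mod 360 = 20°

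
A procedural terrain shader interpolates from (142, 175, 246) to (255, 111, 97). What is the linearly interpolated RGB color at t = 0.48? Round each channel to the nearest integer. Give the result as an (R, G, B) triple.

R = 142 + 0.48 × (255 − 142) = 142 + 0.48 × 113 = 196.24 → 196
G = 175 + 0.48 × (111 − 175) = 175 + 0.48 × -64 = 144.28 → 144
B = 246 + 0.48 × (97 − 246) = 246 + 0.48 × -149 = 174.48 → 174

(196, 144, 174)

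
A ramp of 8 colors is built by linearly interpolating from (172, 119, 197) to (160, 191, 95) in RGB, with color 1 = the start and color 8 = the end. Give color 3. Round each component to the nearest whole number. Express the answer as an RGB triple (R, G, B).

With 8 swatches and endpoints inclusive, swatch 3 sits at t = (3 − 1)/(8 − 1) = 2/7 ≈ 0.2857.
R = 172 + 0.2857 × (160 − 172) = 168.572 → 169
G = 119 + 0.2857 × (191 − 119) = 139.57 → 140
B = 197 + 0.2857 × (95 − 197) = 167.859 → 168

(169, 140, 168)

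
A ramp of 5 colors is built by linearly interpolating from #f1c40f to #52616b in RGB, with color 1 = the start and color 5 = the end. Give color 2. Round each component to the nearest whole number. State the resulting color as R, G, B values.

(201, 171, 38)

With 5 swatches and endpoints inclusive, swatch 2 sits at t = (2 − 1)/(5 − 1) = 1/4 ≈ 0.25.
#f1c40f → (241, 196, 15); #52616b → (82, 97, 107).
R = 241 + 0.25 × (82 − 241) = 201.25 → 201
G = 196 + 0.25 × (97 − 196) = 171.25 → 171
B = 15 + 0.25 × (107 − 15) = 38 → 38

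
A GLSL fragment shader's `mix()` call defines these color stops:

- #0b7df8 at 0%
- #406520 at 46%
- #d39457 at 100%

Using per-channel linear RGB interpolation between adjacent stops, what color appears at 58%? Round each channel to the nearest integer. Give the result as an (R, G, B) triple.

(97, 111, 44)

58% lies between the 46% and 100% stops, so the local fraction is t = (58 − 46)/(100 − 46) = 12/54 ≈ 0.2222.
#406520 → (64, 101, 32); #d39457 → (211, 148, 87).
R = 64 + 0.2222 × (211 − 64) = 96.663 → 97
G = 101 + 0.2222 × (148 − 101) = 111.443 → 111
B = 32 + 0.2222 × (87 − 32) = 44.221 → 44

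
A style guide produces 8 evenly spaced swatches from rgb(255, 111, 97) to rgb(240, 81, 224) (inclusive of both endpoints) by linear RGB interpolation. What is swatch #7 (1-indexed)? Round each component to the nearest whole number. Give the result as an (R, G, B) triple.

With 8 swatches and endpoints inclusive, swatch 7 sits at t = (7 − 1)/(8 − 1) = 6/7 ≈ 0.8571.
R = 255 + 0.8571 × (240 − 255) = 242.143 → 242
G = 111 + 0.8571 × (81 − 111) = 85.287 → 85
B = 97 + 0.8571 × (224 − 97) = 205.852 → 206

(242, 85, 206)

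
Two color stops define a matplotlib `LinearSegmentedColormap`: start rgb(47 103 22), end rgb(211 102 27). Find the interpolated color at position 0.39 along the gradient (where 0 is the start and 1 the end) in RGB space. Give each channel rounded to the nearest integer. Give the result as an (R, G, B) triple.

(111, 103, 24)

R = 47 + 0.39 × (211 − 47) = 47 + 0.39 × 164 = 110.96 → 111
G = 103 + 0.39 × (102 − 103) = 103 + 0.39 × -1 = 102.61 → 103
B = 22 + 0.39 × (27 − 22) = 22 + 0.39 × 5 = 23.95 → 24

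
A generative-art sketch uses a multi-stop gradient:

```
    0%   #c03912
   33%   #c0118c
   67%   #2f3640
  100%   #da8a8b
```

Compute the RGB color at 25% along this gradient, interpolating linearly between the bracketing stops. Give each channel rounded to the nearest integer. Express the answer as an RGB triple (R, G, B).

(192, 27, 110)

25% lies between the 0% and 33% stops, so the local fraction is t = (25 − 0)/(33 − 0) = 25/33 ≈ 0.7576.
#c03912 → (192, 57, 18); #c0118c → (192, 17, 140).
R = 192 + 0.7576 × (192 − 192) = 192 → 192
G = 57 + 0.7576 × (17 − 57) = 26.696 → 27
B = 18 + 0.7576 × (140 − 18) = 110.427 → 110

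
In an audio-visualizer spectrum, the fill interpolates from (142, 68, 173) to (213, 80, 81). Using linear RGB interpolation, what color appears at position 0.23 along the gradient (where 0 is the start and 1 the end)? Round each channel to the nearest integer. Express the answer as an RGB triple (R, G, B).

R = 142 + 0.23 × (213 − 142) = 142 + 0.23 × 71 = 158.33 → 158
G = 68 + 0.23 × (80 − 68) = 68 + 0.23 × 12 = 70.76 → 71
B = 173 + 0.23 × (81 − 173) = 173 + 0.23 × -92 = 151.84 → 152

(158, 71, 152)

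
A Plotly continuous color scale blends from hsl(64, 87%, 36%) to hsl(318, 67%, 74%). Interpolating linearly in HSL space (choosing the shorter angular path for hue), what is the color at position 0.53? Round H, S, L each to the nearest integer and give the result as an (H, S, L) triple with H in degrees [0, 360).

(8, 76, 56)

Hue: 318 − 64 = 254°, but |254| > 180 so the shorter arc goes the other way: Δh = 254 − 360 = -106°.
H = 64 + 0.53 × (-106) = 7.82 → 8°
S = 87 + 0.53 × (67 − 87) = 76.4 → 76%
L = 36 + 0.53 × (74 − 36) = 56.14 → 56%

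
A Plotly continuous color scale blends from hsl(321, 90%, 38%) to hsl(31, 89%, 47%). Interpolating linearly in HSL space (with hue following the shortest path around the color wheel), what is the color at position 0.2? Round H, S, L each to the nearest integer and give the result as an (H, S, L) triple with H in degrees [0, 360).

(335, 90, 40)

Hue: 31 − 321 = -290°, but |-290| > 180 so the shorter arc goes the other way: Δh = -290 + 360 = 70°.
H = 321 + 0.2 × (70) = 335 → 335°
S = 90 + 0.2 × (89 − 90) = 89.8 → 90%
L = 38 + 0.2 × (47 − 38) = 39.8 → 40%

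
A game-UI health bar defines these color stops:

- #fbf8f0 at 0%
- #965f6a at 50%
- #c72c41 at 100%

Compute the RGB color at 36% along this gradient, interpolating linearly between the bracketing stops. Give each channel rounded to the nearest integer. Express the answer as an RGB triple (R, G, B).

(178, 138, 144)

36% lies between the 0% and 50% stops, so the local fraction is t = (36 − 0)/(50 − 0) = 36/50 ≈ 0.72.
#fbf8f0 → (251, 248, 240); #965f6a → (150, 95, 106).
R = 251 + 0.72 × (150 − 251) = 178.28 → 178
G = 248 + 0.72 × (95 − 248) = 137.84 → 138
B = 240 + 0.72 × (106 − 240) = 143.52 → 144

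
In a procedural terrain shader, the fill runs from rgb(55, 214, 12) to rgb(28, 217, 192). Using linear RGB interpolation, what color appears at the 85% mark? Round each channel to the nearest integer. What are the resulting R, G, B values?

(32, 217, 165)

85% corresponds to t = 0.85.
R = 55 + 0.85 × (28 − 55) = 55 + 0.85 × -27 = 32.05 → 32
G = 214 + 0.85 × (217 − 214) = 214 + 0.85 × 3 = 216.55 → 217
B = 12 + 0.85 × (192 − 12) = 12 + 0.85 × 180 = 165 → 165
So the blended color is (32, 217, 165), about #20d9a5.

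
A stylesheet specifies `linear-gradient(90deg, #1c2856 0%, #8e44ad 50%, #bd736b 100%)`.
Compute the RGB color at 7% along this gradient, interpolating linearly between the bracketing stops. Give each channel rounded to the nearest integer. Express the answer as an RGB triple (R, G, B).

(44, 44, 98)

7% lies between the 0% and 50% stops, so the local fraction is t = (7 − 0)/(50 − 0) = 7/50 ≈ 0.14.
#1c2856 → (28, 40, 86); #8e44ad → (142, 68, 173).
R = 28 + 0.14 × (142 − 28) = 43.96 → 44
G = 40 + 0.14 × (68 − 40) = 43.92 → 44
B = 86 + 0.14 × (173 − 86) = 98.18 → 98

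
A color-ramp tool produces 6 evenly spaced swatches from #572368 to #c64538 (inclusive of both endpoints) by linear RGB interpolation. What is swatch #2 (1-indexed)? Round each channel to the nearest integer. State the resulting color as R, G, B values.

With 6 swatches and endpoints inclusive, swatch 2 sits at t = (2 − 1)/(6 − 1) = 1/5 ≈ 0.2.
#572368 → (87, 35, 104); #c64538 → (198, 69, 56).
R = 87 + 0.2 × (198 − 87) = 109.2 → 109
G = 35 + 0.2 × (69 − 35) = 41.8 → 42
B = 104 + 0.2 × (56 − 104) = 94.4 → 94

(109, 42, 94)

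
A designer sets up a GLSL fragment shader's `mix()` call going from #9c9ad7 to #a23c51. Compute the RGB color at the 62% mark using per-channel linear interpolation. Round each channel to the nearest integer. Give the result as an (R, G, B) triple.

#9c9ad7 → (156, 154, 215); #a23c51 → (162, 60, 81).
62% corresponds to t = 0.62.
R = 156 + 0.62 × (162 − 156) = 156 + 0.62 × 6 = 159.72 → 160
G = 154 + 0.62 × (60 − 154) = 154 + 0.62 × -94 = 95.72 → 96
B = 215 + 0.62 × (81 − 215) = 215 + 0.62 × -134 = 131.92 → 132
So the blended color is (160, 96, 132), about #a06084.

(160, 96, 132)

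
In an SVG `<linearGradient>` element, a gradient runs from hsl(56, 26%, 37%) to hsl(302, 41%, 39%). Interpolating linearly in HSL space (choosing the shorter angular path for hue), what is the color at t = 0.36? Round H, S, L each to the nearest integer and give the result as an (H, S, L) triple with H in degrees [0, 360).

Hue: 302 − 56 = 246°, but |246| > 180 so the shorter arc goes the other way: Δh = 246 − 360 = -114°.
H = 56 + 0.36 × (-114) = 14.96 → 15°
S = 26 + 0.36 × (41 − 26) = 31.4 → 31%
L = 37 + 0.36 × (39 − 37) = 37.72 → 38%

(15, 31, 38)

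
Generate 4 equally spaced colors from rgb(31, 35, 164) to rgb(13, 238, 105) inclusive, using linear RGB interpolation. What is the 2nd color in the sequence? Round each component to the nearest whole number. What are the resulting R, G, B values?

With 4 swatches and endpoints inclusive, swatch 2 sits at t = (2 − 1)/(4 − 1) = 1/3 ≈ 0.3333.
R = 31 + 0.3333 × (13 − 31) = 25.001 → 25
G = 35 + 0.3333 × (238 − 35) = 102.66 → 103
B = 164 + 0.3333 × (105 − 164) = 144.335 → 144

(25, 103, 144)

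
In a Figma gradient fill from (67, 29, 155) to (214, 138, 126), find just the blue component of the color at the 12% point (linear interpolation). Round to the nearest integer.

B = 155 + 0.12 × (126 − 155) = 151.52 → 152

152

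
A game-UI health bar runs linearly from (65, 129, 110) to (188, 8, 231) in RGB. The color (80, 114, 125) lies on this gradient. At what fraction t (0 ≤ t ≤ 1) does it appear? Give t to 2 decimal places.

0.12

Invert the lerp on the R channel (largest span, 123): t = (80 − 65) / (188 − 65) = 15/123 = 0.12195.
Check on G: (114 − 129)/(8 − 129) = 0.124 ✓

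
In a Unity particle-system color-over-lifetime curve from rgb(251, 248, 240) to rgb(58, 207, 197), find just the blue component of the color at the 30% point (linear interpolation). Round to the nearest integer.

B = 240 + 0.3 × (197 − 240) = 227.1 → 227

227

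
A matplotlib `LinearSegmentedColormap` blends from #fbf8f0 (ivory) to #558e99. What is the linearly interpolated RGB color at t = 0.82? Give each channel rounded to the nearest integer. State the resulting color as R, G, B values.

#fbf8f0 → (251, 248, 240); #558e99 → (85, 142, 153).
R = 251 + 0.82 × (85 − 251) = 251 + 0.82 × -166 = 114.88 → 115
G = 248 + 0.82 × (142 − 248) = 248 + 0.82 × -106 = 161.08 → 161
B = 240 + 0.82 × (153 − 240) = 240 + 0.82 × -87 = 168.66 → 169

(115, 161, 169)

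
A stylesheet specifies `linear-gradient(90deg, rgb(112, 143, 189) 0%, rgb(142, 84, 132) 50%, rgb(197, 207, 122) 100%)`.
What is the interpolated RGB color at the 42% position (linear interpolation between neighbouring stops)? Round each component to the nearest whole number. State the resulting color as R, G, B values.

(137, 93, 141)

42% lies between the 0% and 50% stops, so the local fraction is t = (42 − 0)/(50 − 0) = 42/50 ≈ 0.84.
R = 112 + 0.84 × (142 − 112) = 137.2 → 137
G = 143 + 0.84 × (84 − 143) = 93.44 → 93
B = 189 + 0.84 × (132 − 189) = 141.12 → 141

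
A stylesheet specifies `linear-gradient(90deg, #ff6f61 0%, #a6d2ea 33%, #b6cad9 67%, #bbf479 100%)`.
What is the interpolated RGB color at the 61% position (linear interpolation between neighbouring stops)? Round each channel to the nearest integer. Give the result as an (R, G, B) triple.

(179, 203, 220)

61% lies between the 33% and 67% stops, so the local fraction is t = (61 − 33)/(67 − 33) = 28/34 ≈ 0.8235.
#a6d2ea → (166, 210, 234); #b6cad9 → (182, 202, 217).
R = 166 + 0.8235 × (182 − 166) = 179.176 → 179
G = 210 + 0.8235 × (202 − 210) = 203.412 → 203
B = 234 + 0.8235 × (217 − 234) = 220 → 220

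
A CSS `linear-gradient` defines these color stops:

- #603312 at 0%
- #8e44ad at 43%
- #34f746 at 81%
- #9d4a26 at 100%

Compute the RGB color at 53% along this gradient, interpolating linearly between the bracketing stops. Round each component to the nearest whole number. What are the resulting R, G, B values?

53% lies between the 43% and 81% stops, so the local fraction is t = (53 − 43)/(81 − 43) = 10/38 ≈ 0.2632.
#8e44ad → (142, 68, 173); #34f746 → (52, 247, 70).
R = 142 + 0.2632 × (52 − 142) = 118.312 → 118
G = 68 + 0.2632 × (247 − 68) = 115.113 → 115
B = 173 + 0.2632 × (70 − 173) = 145.89 → 146

(118, 115, 146)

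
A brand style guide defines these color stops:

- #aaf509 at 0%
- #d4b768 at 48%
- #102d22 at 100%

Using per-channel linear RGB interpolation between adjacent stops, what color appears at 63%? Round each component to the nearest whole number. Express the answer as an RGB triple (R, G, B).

(155, 143, 84)

63% lies between the 48% and 100% stops, so the local fraction is t = (63 − 48)/(100 − 48) = 15/52 ≈ 0.2885.
#d4b768 → (212, 183, 104); #102d22 → (16, 45, 34).
R = 212 + 0.2885 × (16 − 212) = 155.454 → 155
G = 183 + 0.2885 × (45 − 183) = 143.187 → 143
B = 104 + 0.2885 × (34 − 104) = 83.805 → 84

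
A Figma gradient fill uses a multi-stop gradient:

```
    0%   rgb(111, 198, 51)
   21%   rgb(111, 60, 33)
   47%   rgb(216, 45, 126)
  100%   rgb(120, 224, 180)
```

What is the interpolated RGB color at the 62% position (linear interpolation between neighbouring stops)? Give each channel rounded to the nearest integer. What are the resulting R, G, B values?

(189, 96, 141)

62% lies between the 47% and 100% stops, so the local fraction is t = (62 − 47)/(100 − 47) = 15/53 ≈ 0.283.
R = 216 + 0.283 × (120 − 216) = 188.832 → 189
G = 45 + 0.283 × (224 − 45) = 95.657 → 96
B = 126 + 0.283 × (180 − 126) = 141.282 → 141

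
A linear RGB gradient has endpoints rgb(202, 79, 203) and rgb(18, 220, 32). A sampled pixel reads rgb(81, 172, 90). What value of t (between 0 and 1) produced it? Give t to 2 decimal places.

0.66

Invert the lerp on the R channel (largest span, 184): t = (81 − 202) / (18 − 202) = -121/-184 = 0.65761.
Check on G: (172 − 79)/(220 − 79) = 0.6596 ✓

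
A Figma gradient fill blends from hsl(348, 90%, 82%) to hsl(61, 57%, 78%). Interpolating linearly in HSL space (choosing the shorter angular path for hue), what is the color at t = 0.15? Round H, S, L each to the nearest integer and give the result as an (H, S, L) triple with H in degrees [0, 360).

Hue: 61 − 348 = -287°, but |-287| > 180 so the shorter arc goes the other way: Δh = -287 + 360 = 73°.
H = 348 + 0.15 × (73) = 358.95 → 359°
S = 90 + 0.15 × (57 − 90) = 85.05 → 85%
L = 82 + 0.15 × (78 − 82) = 81.4 → 81%

(359, 85, 81)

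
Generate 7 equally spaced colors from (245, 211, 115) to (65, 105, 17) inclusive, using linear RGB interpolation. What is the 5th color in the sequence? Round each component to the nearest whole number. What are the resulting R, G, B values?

(125, 140, 50)

With 7 swatches and endpoints inclusive, swatch 5 sits at t = (5 − 1)/(7 − 1) = 4/6 ≈ 0.6667.
R = 245 + 0.6667 × (65 − 245) = 124.994 → 125
G = 211 + 0.6667 × (105 − 211) = 140.33 → 140
B = 115 + 0.6667 × (17 − 115) = 49.663 → 50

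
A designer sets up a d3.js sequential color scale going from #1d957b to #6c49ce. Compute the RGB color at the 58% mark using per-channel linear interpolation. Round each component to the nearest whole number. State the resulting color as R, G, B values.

(75, 105, 171)

#1d957b → (29, 149, 123); #6c49ce → (108, 73, 206).
58% corresponds to t = 0.58.
R = 29 + 0.58 × (108 − 29) = 29 + 0.58 × 79 = 74.82 → 75
G = 149 + 0.58 × (73 − 149) = 149 + 0.58 × -76 = 104.92 → 105
B = 123 + 0.58 × (206 − 123) = 123 + 0.58 × 83 = 171.14 → 171
So the blended color is (75, 105, 171), about #4b69ab.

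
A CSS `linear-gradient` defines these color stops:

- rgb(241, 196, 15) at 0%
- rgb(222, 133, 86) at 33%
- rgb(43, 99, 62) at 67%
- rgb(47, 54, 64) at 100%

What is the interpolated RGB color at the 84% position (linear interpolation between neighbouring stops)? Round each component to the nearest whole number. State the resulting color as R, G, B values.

84% lies between the 67% and 100% stops, so the local fraction is t = (84 − 67)/(100 − 67) = 17/33 ≈ 0.5152.
R = 43 + 0.5152 × (47 − 43) = 45.061 → 45
G = 99 + 0.5152 × (54 − 99) = 75.816 → 76
B = 62 + 0.5152 × (64 − 62) = 63.03 → 63

(45, 76, 63)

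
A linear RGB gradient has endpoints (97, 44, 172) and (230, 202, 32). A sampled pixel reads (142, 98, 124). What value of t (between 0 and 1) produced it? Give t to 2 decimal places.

0.34

Invert the lerp on the G channel (largest span, 158): t = (98 − 44) / (202 − 44) = 54/158 = 0.34177.
Check on R: (142 − 97)/(230 − 97) = 0.3383 ✓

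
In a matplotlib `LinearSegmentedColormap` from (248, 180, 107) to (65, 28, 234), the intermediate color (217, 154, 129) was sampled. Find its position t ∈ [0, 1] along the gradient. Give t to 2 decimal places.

0.17

Invert the lerp on the R channel (largest span, 183): t = (217 − 248) / (65 − 248) = -31/-183 = 0.1694.
Check on G: (154 − 180)/(28 − 180) = 0.1711 ✓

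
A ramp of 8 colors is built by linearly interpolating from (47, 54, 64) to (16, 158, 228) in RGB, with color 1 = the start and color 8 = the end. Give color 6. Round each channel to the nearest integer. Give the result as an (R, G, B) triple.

(25, 128, 181)

With 8 swatches and endpoints inclusive, swatch 6 sits at t = (6 − 1)/(8 − 1) = 5/7 ≈ 0.7143.
R = 47 + 0.7143 × (16 − 47) = 24.857 → 25
G = 54 + 0.7143 × (158 − 54) = 128.287 → 128
B = 64 + 0.7143 × (228 − 64) = 181.145 → 181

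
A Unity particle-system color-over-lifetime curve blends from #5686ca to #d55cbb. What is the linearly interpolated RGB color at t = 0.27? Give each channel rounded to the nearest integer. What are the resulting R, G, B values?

#5686ca → (86, 134, 202); #d55cbb → (213, 92, 187).
R = 86 + 0.27 × (213 − 86) = 86 + 0.27 × 127 = 120.29 → 120
G = 134 + 0.27 × (92 − 134) = 134 + 0.27 × -42 = 122.66 → 123
B = 202 + 0.27 × (187 − 202) = 202 + 0.27 × -15 = 197.95 → 198

(120, 123, 198)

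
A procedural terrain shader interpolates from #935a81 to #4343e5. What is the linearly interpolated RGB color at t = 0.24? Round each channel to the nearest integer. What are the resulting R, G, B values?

(128, 84, 153)

#935a81 → (147, 90, 129); #4343e5 → (67, 67, 229).
R = 147 + 0.24 × (67 − 147) = 147 + 0.24 × -80 = 127.8 → 128
G = 90 + 0.24 × (67 − 90) = 90 + 0.24 × -23 = 84.48 → 84
B = 129 + 0.24 × (229 − 129) = 129 + 0.24 × 100 = 153 → 153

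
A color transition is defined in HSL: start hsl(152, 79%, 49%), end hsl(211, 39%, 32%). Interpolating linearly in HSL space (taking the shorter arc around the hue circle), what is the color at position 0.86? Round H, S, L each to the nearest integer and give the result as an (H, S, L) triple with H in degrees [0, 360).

(203, 45, 34)

Hue arc: Δh = 211 − 152 = 59° (|Δh| ≤ 180, already the shorter path).
H = 152 + 0.86 × (59) = 202.74 → 203°
S = 79 + 0.86 × (39 − 79) = 44.6 → 45%
L = 49 + 0.86 × (32 − 49) = 34.38 → 34%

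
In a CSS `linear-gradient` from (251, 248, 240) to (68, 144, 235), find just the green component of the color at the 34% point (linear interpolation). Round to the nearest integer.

213

G = 248 + 0.34 × (144 − 248) = 212.64 → 213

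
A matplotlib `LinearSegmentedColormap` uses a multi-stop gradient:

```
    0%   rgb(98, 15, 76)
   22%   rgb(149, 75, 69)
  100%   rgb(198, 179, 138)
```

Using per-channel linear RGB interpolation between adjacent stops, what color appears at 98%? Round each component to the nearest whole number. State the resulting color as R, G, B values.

(197, 176, 136)

98% lies between the 22% and 100% stops, so the local fraction is t = (98 − 22)/(100 − 22) = 76/78 ≈ 0.9744.
R = 149 + 0.9744 × (198 − 149) = 196.746 → 197
G = 75 + 0.9744 × (179 − 75) = 176.338 → 176
B = 69 + 0.9744 × (138 − 69) = 136.234 → 136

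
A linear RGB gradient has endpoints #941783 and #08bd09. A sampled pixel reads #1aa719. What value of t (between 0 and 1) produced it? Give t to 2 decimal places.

0.87

Invert the lerp on the G channel (largest span, 166): t = (167 − 23) / (189 − 23) = 144/166 = 0.86747.
Check on R: (26 − 148)/(8 − 148) = 0.8714 ✓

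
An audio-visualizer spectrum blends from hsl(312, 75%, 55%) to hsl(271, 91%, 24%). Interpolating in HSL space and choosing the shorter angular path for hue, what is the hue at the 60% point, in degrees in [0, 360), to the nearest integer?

287

Hue arc: Δh = 271 − 312 = -41° (|Δh| ≤ 180, already the shorter path).
H = 312 + 0.6 × (-41) = 287.4 → 287°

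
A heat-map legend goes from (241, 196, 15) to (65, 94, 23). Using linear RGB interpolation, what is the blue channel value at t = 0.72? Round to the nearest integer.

21

B = 15 + 0.72 × (23 − 15) = 20.76 → 21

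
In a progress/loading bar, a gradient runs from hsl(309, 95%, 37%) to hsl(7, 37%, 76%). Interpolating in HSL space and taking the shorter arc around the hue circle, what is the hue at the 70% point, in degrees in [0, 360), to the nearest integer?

350

Hue: 7 − 309 = -302°, but |-302| > 180 so the shorter arc goes the other way: Δh = -302 + 360 = 58°.
H = 309 + 0.7 × (58) = 349.6 → 350°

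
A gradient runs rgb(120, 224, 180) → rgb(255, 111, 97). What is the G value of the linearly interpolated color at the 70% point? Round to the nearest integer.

145

G = 224 + 0.7 × (111 − 224) = 144.9 → 145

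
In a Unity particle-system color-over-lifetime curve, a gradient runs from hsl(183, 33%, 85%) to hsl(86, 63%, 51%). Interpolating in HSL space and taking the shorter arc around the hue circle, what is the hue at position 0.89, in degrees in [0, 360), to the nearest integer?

97

Hue arc: Δh = 86 − 183 = -97° (|Δh| ≤ 180, already the shorter path).
H = 183 + 0.89 × (-97) = 96.67 → 97°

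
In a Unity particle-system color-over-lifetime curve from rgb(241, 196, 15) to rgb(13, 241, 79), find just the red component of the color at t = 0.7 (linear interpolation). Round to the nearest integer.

81

R = 241 + 0.7 × (13 − 241) = 81.4 → 81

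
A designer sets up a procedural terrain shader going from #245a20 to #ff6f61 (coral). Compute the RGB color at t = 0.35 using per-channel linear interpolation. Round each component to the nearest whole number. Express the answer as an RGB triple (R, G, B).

#245a20 → (36, 90, 32); #ff6f61 → (255, 111, 97).
R = 36 + 0.35 × (255 − 36) = 36 + 0.35 × 219 = 112.65 → 113
G = 90 + 0.35 × (111 − 90) = 90 + 0.35 × 21 = 97.35 → 97
B = 32 + 0.35 × (97 − 32) = 32 + 0.35 × 65 = 54.75 → 55
So the blended color is (113, 97, 55), about #716137.

(113, 97, 55)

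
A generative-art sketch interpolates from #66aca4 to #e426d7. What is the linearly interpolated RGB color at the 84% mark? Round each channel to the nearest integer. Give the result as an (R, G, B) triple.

#66aca4 → (102, 172, 164); #e426d7 → (228, 38, 215).
84% corresponds to t = 0.84.
R = 102 + 0.84 × (228 − 102) = 102 + 0.84 × 126 = 207.84 → 208
G = 172 + 0.84 × (38 − 172) = 172 + 0.84 × -134 = 59.44 → 59
B = 164 + 0.84 × (215 − 164) = 164 + 0.84 × 51 = 206.84 → 207
So the blended color is (208, 59, 207), about #d03bcf.

(208, 59, 207)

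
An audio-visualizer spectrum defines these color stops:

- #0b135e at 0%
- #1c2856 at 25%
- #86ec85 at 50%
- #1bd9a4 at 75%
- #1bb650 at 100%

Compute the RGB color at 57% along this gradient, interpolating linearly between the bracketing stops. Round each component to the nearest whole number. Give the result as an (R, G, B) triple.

57% lies between the 50% and 75% stops, so the local fraction is t = (57 − 50)/(75 − 50) = 7/25 ≈ 0.28.
#86ec85 → (134, 236, 133); #1bd9a4 → (27, 217, 164).
R = 134 + 0.28 × (27 − 134) = 104.04 → 104
G = 236 + 0.28 × (217 − 236) = 230.68 → 231
B = 133 + 0.28 × (164 − 133) = 141.68 → 142

(104, 231, 142)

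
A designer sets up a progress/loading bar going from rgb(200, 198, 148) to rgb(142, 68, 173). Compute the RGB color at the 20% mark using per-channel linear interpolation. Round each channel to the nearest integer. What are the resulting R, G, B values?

(188, 172, 153)

20% corresponds to t = 0.2.
R = 200 + 0.2 × (142 − 200) = 200 + 0.2 × -58 = 188.4 → 188
G = 198 + 0.2 × (68 − 198) = 198 + 0.2 × -130 = 172 → 172
B = 148 + 0.2 × (173 − 148) = 148 + 0.2 × 25 = 153 → 153
So the blended color is (188, 172, 153), about #bcac99.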